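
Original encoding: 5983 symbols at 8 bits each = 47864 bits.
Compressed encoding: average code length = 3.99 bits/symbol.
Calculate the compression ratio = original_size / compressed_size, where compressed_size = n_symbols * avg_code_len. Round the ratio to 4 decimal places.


original_size = n_symbols * orig_bits = 5983 * 8 = 47864 bits
compressed_size = n_symbols * avg_code_len = 5983 * 3.99 = 23872.17 bits
ratio = original_size / compressed_size = 47864 / 23872.17 = 2.005

Compression ratio = 2.005


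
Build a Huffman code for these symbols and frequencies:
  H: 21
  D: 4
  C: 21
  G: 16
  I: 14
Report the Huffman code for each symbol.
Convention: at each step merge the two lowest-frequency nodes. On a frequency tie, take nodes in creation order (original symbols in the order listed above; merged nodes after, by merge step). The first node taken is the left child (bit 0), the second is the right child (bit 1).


Huffman tree construction:
Step 1: Merge D(4) + I(14) = 18
Step 2: Merge G(16) + (D+I)(18) = 34
Step 3: Merge H(21) + C(21) = 42
Step 4: Merge (G+(D+I))(34) + (H+C)(42) = 76
Read each symbol's code off the tree from the root (left child = 0, right child = 1).

Codes:
  H: 10 (length 2)
  D: 010 (length 3)
  C: 11 (length 2)
  G: 00 (length 2)
  I: 011 (length 3)
Average code length: 170/76 = 2.2368 bits/symbol


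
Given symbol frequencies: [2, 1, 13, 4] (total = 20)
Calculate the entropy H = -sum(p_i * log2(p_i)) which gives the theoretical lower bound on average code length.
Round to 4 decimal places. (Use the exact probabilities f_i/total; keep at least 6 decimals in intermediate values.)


Per-symbol terms -p_i * log2(p_i) with p_i = f_i/20:
  p = 2/20 = 0.100000: log2(p) = -3.321928, -p*log2(p) = 0.332193
  p = 1/20 = 0.050000: log2(p) = -4.321928, -p*log2(p) = 0.216096
  p = 13/20 = 0.650000: log2(p) = -0.621488, -p*log2(p) = 0.403967
  p = 4/20 = 0.200000: log2(p) = -2.321928, -p*log2(p) = 0.464386
H = 0.332193 + 0.216096 + 0.403967 + 0.464386 = 1.416642

H = 1.4166 bits/symbol


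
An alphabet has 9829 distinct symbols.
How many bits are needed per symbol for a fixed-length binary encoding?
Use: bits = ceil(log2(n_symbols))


log2(9829) = 13.2628
Bracket: 2^13 = 8192 < 9829 <= 2^14 = 16384
So ceil(log2(9829)) = 14

bits = ceil(log2(9829)) = ceil(13.2628) = 14 bits


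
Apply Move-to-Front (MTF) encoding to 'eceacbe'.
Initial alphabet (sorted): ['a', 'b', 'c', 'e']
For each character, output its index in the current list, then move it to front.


MTF encoding:
'e': index 3 in ['a', 'b', 'c', 'e'] -> ['e', 'a', 'b', 'c']
'c': index 3 in ['e', 'a', 'b', 'c'] -> ['c', 'e', 'a', 'b']
'e': index 1 in ['c', 'e', 'a', 'b'] -> ['e', 'c', 'a', 'b']
'a': index 2 in ['e', 'c', 'a', 'b'] -> ['a', 'e', 'c', 'b']
'c': index 2 in ['a', 'e', 'c', 'b'] -> ['c', 'a', 'e', 'b']
'b': index 3 in ['c', 'a', 'e', 'b'] -> ['b', 'c', 'a', 'e']
'e': index 3 in ['b', 'c', 'a', 'e'] -> ['e', 'b', 'c', 'a']


Output: [3, 3, 1, 2, 2, 3, 3]


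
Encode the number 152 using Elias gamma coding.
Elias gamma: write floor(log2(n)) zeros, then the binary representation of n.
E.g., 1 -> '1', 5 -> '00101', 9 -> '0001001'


num_bits = floor(log2(152)) + 1 = 8
leading_zeros = num_bits - 1 = 7
binary(152) = 10011000

Elias gamma(152) = '0000000' + '10011000' = 000000010011000 (15 bits)


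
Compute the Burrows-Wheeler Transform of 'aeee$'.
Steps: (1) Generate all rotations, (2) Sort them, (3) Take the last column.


Rotations (sorted):
  0: $aeee -> last char: e
  1: aeee$ -> last char: $
  2: e$aee -> last char: e
  3: ee$ae -> last char: e
  4: eee$a -> last char: a


BWT = e$eea


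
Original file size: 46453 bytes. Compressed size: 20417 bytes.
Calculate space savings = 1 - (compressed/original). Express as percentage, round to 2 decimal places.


ratio = compressed/original = 20417/46453 = 0.43952
savings = 1 - ratio = 1 - 0.43952 = 0.56048
as a percentage: 0.56048 * 100 = 56.05%

Space savings = 1 - 20417/46453 = 56.05%


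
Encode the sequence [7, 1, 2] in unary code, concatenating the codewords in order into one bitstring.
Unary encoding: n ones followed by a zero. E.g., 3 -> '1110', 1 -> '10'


Encode each number as n ones followed by a terminating 0:
  7 -> 11111110 (8 bits)
  1 -> 10 (2 bits)
  2 -> 110 (3 bits)
Total length = 8 + 2 + 3 = 13 bits.

Unary([7, 1, 2]) = 1111111010110 (13 bits)


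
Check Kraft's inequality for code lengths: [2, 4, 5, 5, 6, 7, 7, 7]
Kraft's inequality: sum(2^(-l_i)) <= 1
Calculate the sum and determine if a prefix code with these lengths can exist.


Sum = 2^(-2) + 2^(-4) + 2^(-5) + 2^(-5) + 2^(-6) + 2^(-7) + 2^(-7) + 2^(-7)
    = 0.25 + 0.0625 + 0.03125 + 0.03125 + 0.015625 + 0.0078125 + 0.0078125 + 0.0078125
    = 53/128 = 0.4140625
Since 0.4140625 <= 1, Kraft's inequality IS satisfied.
A prefix code with these lengths CAN exist.

Kraft sum = 0.4140625. Satisfied.


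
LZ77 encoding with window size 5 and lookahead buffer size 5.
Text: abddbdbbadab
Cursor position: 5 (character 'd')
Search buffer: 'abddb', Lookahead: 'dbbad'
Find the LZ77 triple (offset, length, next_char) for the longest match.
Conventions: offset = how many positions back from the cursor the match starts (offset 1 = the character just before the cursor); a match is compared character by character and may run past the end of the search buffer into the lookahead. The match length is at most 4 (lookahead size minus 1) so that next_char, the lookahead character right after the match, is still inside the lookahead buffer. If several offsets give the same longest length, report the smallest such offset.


Try each offset into the search buffer:
  offset=1 (pos 4, char 'b'): match length 0
  offset=2 (pos 3, char 'd'): match length 2
  offset=3 (pos 2, char 'd'): match length 1
  offset=4 (pos 1, char 'b'): match length 0
  offset=5 (pos 0, char 'a'): match length 0
Longest match has length 2 at offset 2.
next_char = character at position 5 + 2 = 7 -> 'b'

Best match: offset=2, length=2 (matching 'db' starting at position 3)
LZ77 triple: (2, 2, 'b')


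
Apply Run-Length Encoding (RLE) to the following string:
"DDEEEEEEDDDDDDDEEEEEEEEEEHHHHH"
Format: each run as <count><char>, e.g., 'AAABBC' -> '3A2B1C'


Scanning runs left to right:
  i=0: run of 'D' x 2 -> '2D'
  i=2: run of 'E' x 6 -> '6E'
  i=8: run of 'D' x 7 -> '7D'
  i=15: run of 'E' x 10 -> '10E'
  i=25: run of 'H' x 5 -> '5H'

RLE = 2D6E7D10E5H


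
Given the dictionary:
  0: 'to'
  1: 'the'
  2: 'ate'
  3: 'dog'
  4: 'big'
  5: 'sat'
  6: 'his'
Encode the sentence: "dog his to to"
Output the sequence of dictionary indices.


Look up each word in the dictionary:
  'dog' -> 3
  'his' -> 6
  'to' -> 0
  'to' -> 0

Encoded: [3, 6, 0, 0]


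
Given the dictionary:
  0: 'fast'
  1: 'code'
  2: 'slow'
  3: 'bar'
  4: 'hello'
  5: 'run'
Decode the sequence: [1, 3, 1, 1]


Look up each index in the dictionary:
  1 -> 'code'
  3 -> 'bar'
  1 -> 'code'
  1 -> 'code'

Decoded: "code bar code code"


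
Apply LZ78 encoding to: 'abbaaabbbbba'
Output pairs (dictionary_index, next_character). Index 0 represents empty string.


LZ78 encoding steps:
Dictionary: {0: ''}
Step 1: w='' (idx 0), next='a' -> output (0, 'a'), add 'a' as idx 1
Step 2: w='' (idx 0), next='b' -> output (0, 'b'), add 'b' as idx 2
Step 3: w='b' (idx 2), next='a' -> output (2, 'a'), add 'ba' as idx 3
Step 4: w='a' (idx 1), next='a' -> output (1, 'a'), add 'aa' as idx 4
Step 5: w='b' (idx 2), next='b' -> output (2, 'b'), add 'bb' as idx 5
Step 6: w='bb' (idx 5), next='b' -> output (5, 'b'), add 'bbb' as idx 6
Step 7: w='a' (idx 1), end of input -> output (1, '')


Encoded: [(0, 'a'), (0, 'b'), (2, 'a'), (1, 'a'), (2, 'b'), (5, 'b'), (1, '')]


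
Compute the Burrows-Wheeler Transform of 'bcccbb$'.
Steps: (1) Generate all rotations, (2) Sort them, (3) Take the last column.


Rotations (sorted):
  0: $bcccbb -> last char: b
  1: b$bcccb -> last char: b
  2: bb$bccc -> last char: c
  3: bcccbb$ -> last char: $
  4: cbb$bcc -> last char: c
  5: ccbb$bc -> last char: c
  6: cccbb$b -> last char: b


BWT = bbc$ccb


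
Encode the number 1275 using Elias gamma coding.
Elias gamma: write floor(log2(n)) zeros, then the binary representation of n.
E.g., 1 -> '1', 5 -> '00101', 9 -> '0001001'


num_bits = floor(log2(1275)) + 1 = 11
leading_zeros = num_bits - 1 = 10
binary(1275) = 10011111011

Elias gamma(1275) = '0000000000' + '10011111011' = 000000000010011111011 (21 bits)


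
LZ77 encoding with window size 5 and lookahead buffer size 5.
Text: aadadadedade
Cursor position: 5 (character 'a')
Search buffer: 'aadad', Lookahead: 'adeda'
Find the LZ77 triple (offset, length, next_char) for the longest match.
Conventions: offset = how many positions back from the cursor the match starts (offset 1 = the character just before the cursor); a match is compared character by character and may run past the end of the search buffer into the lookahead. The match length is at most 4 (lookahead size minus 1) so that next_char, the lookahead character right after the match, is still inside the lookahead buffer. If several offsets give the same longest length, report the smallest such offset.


Try each offset into the search buffer:
  offset=1 (pos 4, char 'd'): match length 0
  offset=2 (pos 3, char 'a'): match length 2
  offset=3 (pos 2, char 'd'): match length 0
  offset=4 (pos 1, char 'a'): match length 2
  offset=5 (pos 0, char 'a'): match length 1
Longest match has length 2, found at offsets 2, 4; take the smallest, offset 2.
next_char = character at position 5 + 2 = 7 -> 'e'

Best match: offset=2, length=2 (matching 'ad' starting at position 3)
LZ77 triple: (2, 2, 'e')


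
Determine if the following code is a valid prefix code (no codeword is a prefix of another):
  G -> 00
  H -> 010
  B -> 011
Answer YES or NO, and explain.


Checking each pair (does one codeword prefix another?):
  G='00' vs H='010': no prefix
  G='00' vs B='011': no prefix
  H='010' vs G='00': no prefix
  H='010' vs B='011': no prefix
  B='011' vs G='00': no prefix
  B='011' vs H='010': no prefix
No violation found over all pairs.

YES -- this is a valid prefix code. No codeword is a prefix of any other codeword.


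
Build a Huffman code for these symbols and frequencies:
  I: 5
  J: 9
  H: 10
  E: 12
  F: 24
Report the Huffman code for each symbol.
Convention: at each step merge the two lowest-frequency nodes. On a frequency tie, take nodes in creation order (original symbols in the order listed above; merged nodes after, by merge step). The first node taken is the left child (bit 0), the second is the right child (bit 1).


Huffman tree construction:
Step 1: Merge I(5) + J(9) = 14
Step 2: Merge H(10) + E(12) = 22
Step 3: Merge (I+J)(14) + (H+E)(22) = 36
Step 4: Merge F(24) + ((I+J)+(H+E))(36) = 60
Read each symbol's code off the tree from the root (left child = 0, right child = 1).

Codes:
  I: 100 (length 3)
  J: 101 (length 3)
  H: 110 (length 3)
  E: 111 (length 3)
  F: 0 (length 1)
Average code length: 132/60 = 2.2000 bits/symbol


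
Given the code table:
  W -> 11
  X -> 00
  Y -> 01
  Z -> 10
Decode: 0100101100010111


Decoding:
01 -> Y
00 -> X
10 -> Z
11 -> W
00 -> X
01 -> Y
01 -> Y
11 -> W


Result: YXZWXYYW


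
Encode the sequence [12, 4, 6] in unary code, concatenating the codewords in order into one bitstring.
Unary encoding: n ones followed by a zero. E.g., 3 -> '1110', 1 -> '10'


Encode each number as n ones followed by a terminating 0:
  12 -> 1111111111110 (13 bits)
  4 -> 11110 (5 bits)
  6 -> 1111110 (7 bits)
Total length = 13 + 5 + 7 = 25 bits.

Unary([12, 4, 6]) = 1111111111110111101111110 (25 bits)


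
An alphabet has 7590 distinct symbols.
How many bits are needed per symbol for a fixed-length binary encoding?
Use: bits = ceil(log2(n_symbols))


log2(7590) = 12.8899
Bracket: 2^12 = 4096 < 7590 <= 2^13 = 8192
So ceil(log2(7590)) = 13

bits = ceil(log2(7590)) = ceil(12.8899) = 13 bits


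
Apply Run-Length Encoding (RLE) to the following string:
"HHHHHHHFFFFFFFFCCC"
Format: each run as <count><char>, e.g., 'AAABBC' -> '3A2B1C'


Scanning runs left to right:
  i=0: run of 'H' x 7 -> '7H'
  i=7: run of 'F' x 8 -> '8F'
  i=15: run of 'C' x 3 -> '3C'

RLE = 7H8F3C


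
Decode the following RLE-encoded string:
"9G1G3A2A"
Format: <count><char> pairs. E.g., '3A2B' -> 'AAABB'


Expanding each <count><char> pair:
  9G -> 'GGGGGGGGG'
  1G -> 'G'
  3A -> 'AAA'
  2A -> 'AA'

Decoded = GGGGGGGGGGAAAAA


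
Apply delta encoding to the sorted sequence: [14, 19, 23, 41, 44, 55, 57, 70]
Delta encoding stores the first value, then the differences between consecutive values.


First value: 14
Deltas:
  19 - 14 = 5
  23 - 19 = 4
  41 - 23 = 18
  44 - 41 = 3
  55 - 44 = 11
  57 - 55 = 2
  70 - 57 = 13


Delta encoded: [14, 5, 4, 18, 3, 11, 2, 13]


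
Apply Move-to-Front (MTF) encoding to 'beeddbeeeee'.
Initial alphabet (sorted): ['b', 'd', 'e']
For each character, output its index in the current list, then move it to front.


MTF encoding:
'b': index 0 in ['b', 'd', 'e'] -> ['b', 'd', 'e']
'e': index 2 in ['b', 'd', 'e'] -> ['e', 'b', 'd']
'e': index 0 in ['e', 'b', 'd'] -> ['e', 'b', 'd']
'd': index 2 in ['e', 'b', 'd'] -> ['d', 'e', 'b']
'd': index 0 in ['d', 'e', 'b'] -> ['d', 'e', 'b']
'b': index 2 in ['d', 'e', 'b'] -> ['b', 'd', 'e']
'e': index 2 in ['b', 'd', 'e'] -> ['e', 'b', 'd']
'e': index 0 in ['e', 'b', 'd'] -> ['e', 'b', 'd']
'e': index 0 in ['e', 'b', 'd'] -> ['e', 'b', 'd']
'e': index 0 in ['e', 'b', 'd'] -> ['e', 'b', 'd']
'e': index 0 in ['e', 'b', 'd'] -> ['e', 'b', 'd']


Output: [0, 2, 0, 2, 0, 2, 2, 0, 0, 0, 0]


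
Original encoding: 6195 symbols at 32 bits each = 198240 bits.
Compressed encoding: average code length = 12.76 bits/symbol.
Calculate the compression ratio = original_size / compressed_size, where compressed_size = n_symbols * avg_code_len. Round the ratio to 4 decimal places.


original_size = n_symbols * orig_bits = 6195 * 32 = 198240 bits
compressed_size = n_symbols * avg_code_len = 6195 * 12.76 = 79048.2 bits
ratio = original_size / compressed_size = 198240 / 79048.2 = 2.5078

Compression ratio = 2.5078


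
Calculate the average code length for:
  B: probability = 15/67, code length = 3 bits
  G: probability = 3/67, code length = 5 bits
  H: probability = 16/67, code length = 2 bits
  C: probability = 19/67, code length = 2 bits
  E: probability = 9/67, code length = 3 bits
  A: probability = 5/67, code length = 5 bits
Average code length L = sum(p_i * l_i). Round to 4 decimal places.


Weighted contributions p_i * l_i:
  B: (15/67) * 3 = 45/67
  G: (3/67) * 5 = 15/67
  H: (16/67) * 2 = 32/67
  C: (19/67) * 2 = 38/67
  E: (9/67) * 3 = 27/67
  A: (5/67) * 5 = 25/67
Sum = (45 + 15 + 32 + 38 + 27 + 25)/67 = 182/67

L = 182/67 = 2.7164 bits/symbol


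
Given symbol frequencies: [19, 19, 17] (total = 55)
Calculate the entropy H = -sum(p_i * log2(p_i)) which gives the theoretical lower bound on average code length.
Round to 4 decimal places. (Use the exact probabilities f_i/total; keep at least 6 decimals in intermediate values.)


Per-symbol terms -p_i * log2(p_i) with p_i = f_i/55:
  p = 19/55 = 0.345455: log2(p) = -1.533432, -p*log2(p) = 0.529731
  p = 19/55 = 0.345455: log2(p) = -1.533432, -p*log2(p) = 0.529731
  p = 17/55 = 0.309091: log2(p) = -1.693897, -p*log2(p) = 0.523568
H = 0.529731 + 0.529731 + 0.523568 = 1.583030

H = 1.583 bits/symbol


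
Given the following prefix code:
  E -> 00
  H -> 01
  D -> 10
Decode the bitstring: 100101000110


Decoding step by step:
Bits 10 -> D
Bits 01 -> H
Bits 01 -> H
Bits 00 -> E
Bits 01 -> H
Bits 10 -> D


Decoded message: DHHEHD


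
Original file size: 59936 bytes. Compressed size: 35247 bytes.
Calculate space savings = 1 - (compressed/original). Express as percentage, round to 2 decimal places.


ratio = compressed/original = 35247/59936 = 0.588077
savings = 1 - ratio = 1 - 0.588077 = 0.411923
as a percentage: 0.411923 * 100 = 41.19%

Space savings = 1 - 35247/59936 = 41.19%


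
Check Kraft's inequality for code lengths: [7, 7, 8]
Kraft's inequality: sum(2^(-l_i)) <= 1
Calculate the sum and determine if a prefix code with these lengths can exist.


Sum = 2^(-7) + 2^(-7) + 2^(-8)
    = 0.0078125 + 0.0078125 + 0.00390625
    = 5/256 = 0.01953125
Since 0.01953125 <= 1, Kraft's inequality IS satisfied.
A prefix code with these lengths CAN exist.

Kraft sum = 0.01953125. Satisfied.


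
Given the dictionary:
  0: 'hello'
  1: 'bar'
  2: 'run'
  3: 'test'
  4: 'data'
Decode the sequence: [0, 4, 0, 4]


Look up each index in the dictionary:
  0 -> 'hello'
  4 -> 'data'
  0 -> 'hello'
  4 -> 'data'

Decoded: "hello data hello data"


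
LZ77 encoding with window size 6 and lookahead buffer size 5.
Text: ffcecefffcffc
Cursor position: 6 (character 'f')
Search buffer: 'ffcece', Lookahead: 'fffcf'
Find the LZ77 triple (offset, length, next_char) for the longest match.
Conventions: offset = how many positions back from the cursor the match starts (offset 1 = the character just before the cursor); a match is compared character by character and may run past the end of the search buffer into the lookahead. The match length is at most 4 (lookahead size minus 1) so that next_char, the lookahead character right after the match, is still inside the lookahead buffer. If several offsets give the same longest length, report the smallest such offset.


Try each offset into the search buffer:
  offset=1 (pos 5, char 'e'): match length 0
  offset=2 (pos 4, char 'c'): match length 0
  offset=3 (pos 3, char 'e'): match length 0
  offset=4 (pos 2, char 'c'): match length 0
  offset=5 (pos 1, char 'f'): match length 1
  offset=6 (pos 0, char 'f'): match length 2
Longest match has length 2 at offset 6.
next_char = character at position 6 + 2 = 8 -> 'f'

Best match: offset=6, length=2 (matching 'ff' starting at position 0)
LZ77 triple: (6, 2, 'f')


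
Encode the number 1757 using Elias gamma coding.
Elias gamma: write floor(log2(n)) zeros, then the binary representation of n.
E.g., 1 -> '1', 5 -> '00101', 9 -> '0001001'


num_bits = floor(log2(1757)) + 1 = 11
leading_zeros = num_bits - 1 = 10
binary(1757) = 11011011101

Elias gamma(1757) = '0000000000' + '11011011101' = 000000000011011011101 (21 bits)


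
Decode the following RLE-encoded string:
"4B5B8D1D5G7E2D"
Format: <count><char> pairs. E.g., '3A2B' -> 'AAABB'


Expanding each <count><char> pair:
  4B -> 'BBBB'
  5B -> 'BBBBB'
  8D -> 'DDDDDDDD'
  1D -> 'D'
  5G -> 'GGGGG'
  7E -> 'EEEEEEE'
  2D -> 'DD'

Decoded = BBBBBBBBBDDDDDDDDDGGGGGEEEEEEEDD


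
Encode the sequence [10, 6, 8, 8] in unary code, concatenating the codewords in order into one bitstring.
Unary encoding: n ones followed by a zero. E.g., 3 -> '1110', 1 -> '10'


Encode each number as n ones followed by a terminating 0:
  10 -> 11111111110 (11 bits)
  6 -> 1111110 (7 bits)
  8 -> 111111110 (9 bits)
  8 -> 111111110 (9 bits)
Total length = 11 + 7 + 9 + 9 = 36 bits.

Unary([10, 6, 8, 8]) = 111111111101111110111111110111111110 (36 bits)


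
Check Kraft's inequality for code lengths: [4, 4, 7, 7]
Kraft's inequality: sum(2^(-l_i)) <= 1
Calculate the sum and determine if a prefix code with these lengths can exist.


Sum = 2^(-4) + 2^(-4) + 2^(-7) + 2^(-7)
    = 0.0625 + 0.0625 + 0.0078125 + 0.0078125
    = 18/128 = 0.140625
Since 0.140625 <= 1, Kraft's inequality IS satisfied.
A prefix code with these lengths CAN exist.

Kraft sum = 0.140625. Satisfied.


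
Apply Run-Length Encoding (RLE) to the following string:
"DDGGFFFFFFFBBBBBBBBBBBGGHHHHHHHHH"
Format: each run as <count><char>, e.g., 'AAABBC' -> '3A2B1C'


Scanning runs left to right:
  i=0: run of 'D' x 2 -> '2D'
  i=2: run of 'G' x 2 -> '2G'
  i=4: run of 'F' x 7 -> '7F'
  i=11: run of 'B' x 11 -> '11B'
  i=22: run of 'G' x 2 -> '2G'
  i=24: run of 'H' x 9 -> '9H'

RLE = 2D2G7F11B2G9H


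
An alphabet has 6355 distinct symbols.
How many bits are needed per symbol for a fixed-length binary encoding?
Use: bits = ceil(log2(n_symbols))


log2(6355) = 12.6337
Bracket: 2^12 = 4096 < 6355 <= 2^13 = 8192
So ceil(log2(6355)) = 13

bits = ceil(log2(6355)) = ceil(12.6337) = 13 bits


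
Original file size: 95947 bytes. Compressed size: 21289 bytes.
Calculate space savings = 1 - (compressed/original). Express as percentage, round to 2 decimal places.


ratio = compressed/original = 21289/95947 = 0.221883
savings = 1 - ratio = 1 - 0.221883 = 0.778117
as a percentage: 0.778117 * 100 = 77.81%

Space savings = 1 - 21289/95947 = 77.81%


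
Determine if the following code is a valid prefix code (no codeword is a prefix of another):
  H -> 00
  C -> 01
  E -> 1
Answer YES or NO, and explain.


Checking each pair (does one codeword prefix another?):
  H='00' vs C='01': no prefix
  H='00' vs E='1': no prefix
  C='01' vs H='00': no prefix
  C='01' vs E='1': no prefix
  E='1' vs H='00': no prefix
  E='1' vs C='01': no prefix
No violation found over all pairs.

YES -- this is a valid prefix code. No codeword is a prefix of any other codeword.


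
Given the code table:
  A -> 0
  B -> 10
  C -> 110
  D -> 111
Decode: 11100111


Decoding:
111 -> D
0 -> A
0 -> A
111 -> D


Result: DAAD


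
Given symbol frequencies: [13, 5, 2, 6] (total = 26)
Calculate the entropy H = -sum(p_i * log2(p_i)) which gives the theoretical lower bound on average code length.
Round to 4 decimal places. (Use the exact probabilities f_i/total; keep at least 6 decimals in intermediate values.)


Per-symbol terms -p_i * log2(p_i) with p_i = f_i/26:
  p = 13/26 = 0.500000: log2(p) = -1.000000, -p*log2(p) = 0.500000
  p = 5/26 = 0.192308: log2(p) = -2.378512, -p*log2(p) = 0.457406
  p = 2/26 = 0.076923: log2(p) = -3.700440, -p*log2(p) = 0.284649
  p = 6/26 = 0.230769: log2(p) = -2.115477, -p*log2(p) = 0.488187
H = 0.500000 + 0.457406 + 0.284649 + 0.488187 = 1.730242

H = 1.7302 bits/symbol


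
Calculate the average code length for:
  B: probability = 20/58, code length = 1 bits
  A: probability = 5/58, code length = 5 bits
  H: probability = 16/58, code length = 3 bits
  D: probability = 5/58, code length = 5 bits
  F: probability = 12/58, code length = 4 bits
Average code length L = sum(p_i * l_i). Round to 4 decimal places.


Weighted contributions p_i * l_i:
  B: (20/58) * 1 = 20/58
  A: (5/58) * 5 = 25/58
  H: (16/58) * 3 = 48/58
  D: (5/58) * 5 = 25/58
  F: (12/58) * 4 = 48/58
Sum = (20 + 25 + 48 + 25 + 48)/58 = 166/58

L = 166/58 = 2.8621 bits/symbol


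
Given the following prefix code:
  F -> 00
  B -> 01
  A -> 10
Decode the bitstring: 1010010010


Decoding step by step:
Bits 10 -> A
Bits 10 -> A
Bits 01 -> B
Bits 00 -> F
Bits 10 -> A


Decoded message: AABFA


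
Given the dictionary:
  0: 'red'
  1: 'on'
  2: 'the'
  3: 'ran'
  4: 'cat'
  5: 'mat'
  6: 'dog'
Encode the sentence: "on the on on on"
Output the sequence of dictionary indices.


Look up each word in the dictionary:
  'on' -> 1
  'the' -> 2
  'on' -> 1
  'on' -> 1
  'on' -> 1

Encoded: [1, 2, 1, 1, 1]


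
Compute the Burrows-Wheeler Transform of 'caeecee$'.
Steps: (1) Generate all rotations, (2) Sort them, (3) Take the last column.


Rotations (sorted):
  0: $caeecee -> last char: e
  1: aeecee$c -> last char: c
  2: caeecee$ -> last char: $
  3: cee$caee -> last char: e
  4: e$caeece -> last char: e
  5: ecee$cae -> last char: e
  6: ee$caeec -> last char: c
  7: eecee$ca -> last char: a


BWT = ec$eeeca


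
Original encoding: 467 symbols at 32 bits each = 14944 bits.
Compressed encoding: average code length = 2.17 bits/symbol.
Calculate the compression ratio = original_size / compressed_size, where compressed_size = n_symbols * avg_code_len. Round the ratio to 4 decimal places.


original_size = n_symbols * orig_bits = 467 * 32 = 14944 bits
compressed_size = n_symbols * avg_code_len = 467 * 2.17 = 1013.39 bits
ratio = original_size / compressed_size = 14944 / 1013.39 = 14.7465

Compression ratio = 14.7465


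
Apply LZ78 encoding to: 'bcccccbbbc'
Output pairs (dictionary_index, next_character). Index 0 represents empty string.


LZ78 encoding steps:
Dictionary: {0: ''}
Step 1: w='' (idx 0), next='b' -> output (0, 'b'), add 'b' as idx 1
Step 2: w='' (idx 0), next='c' -> output (0, 'c'), add 'c' as idx 2
Step 3: w='c' (idx 2), next='c' -> output (2, 'c'), add 'cc' as idx 3
Step 4: w='cc' (idx 3), next='b' -> output (3, 'b'), add 'ccb' as idx 4
Step 5: w='b' (idx 1), next='b' -> output (1, 'b'), add 'bb' as idx 5
Step 6: w='c' (idx 2), end of input -> output (2, '')


Encoded: [(0, 'b'), (0, 'c'), (2, 'c'), (3, 'b'), (1, 'b'), (2, '')]


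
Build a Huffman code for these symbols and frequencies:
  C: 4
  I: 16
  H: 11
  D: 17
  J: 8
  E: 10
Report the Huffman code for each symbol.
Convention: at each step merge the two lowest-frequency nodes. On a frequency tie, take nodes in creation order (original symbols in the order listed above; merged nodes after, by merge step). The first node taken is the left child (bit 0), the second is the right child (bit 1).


Huffman tree construction:
Step 1: Merge C(4) + J(8) = 12
Step 2: Merge E(10) + H(11) = 21
Step 3: Merge (C+J)(12) + I(16) = 28
Step 4: Merge D(17) + (E+H)(21) = 38
Step 5: Merge ((C+J)+I)(28) + (D+(E+H))(38) = 66
Read each symbol's code off the tree from the root (left child = 0, right child = 1).

Codes:
  C: 000 (length 3)
  I: 01 (length 2)
  H: 111 (length 3)
  D: 10 (length 2)
  J: 001 (length 3)
  E: 110 (length 3)
Average code length: 165/66 = 2.5000 bits/symbol


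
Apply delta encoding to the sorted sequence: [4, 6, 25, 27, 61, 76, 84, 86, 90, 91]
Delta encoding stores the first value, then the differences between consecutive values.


First value: 4
Deltas:
  6 - 4 = 2
  25 - 6 = 19
  27 - 25 = 2
  61 - 27 = 34
  76 - 61 = 15
  84 - 76 = 8
  86 - 84 = 2
  90 - 86 = 4
  91 - 90 = 1


Delta encoded: [4, 2, 19, 2, 34, 15, 8, 2, 4, 1]


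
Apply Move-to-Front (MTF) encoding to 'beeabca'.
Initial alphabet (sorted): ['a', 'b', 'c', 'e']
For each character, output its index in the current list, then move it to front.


MTF encoding:
'b': index 1 in ['a', 'b', 'c', 'e'] -> ['b', 'a', 'c', 'e']
'e': index 3 in ['b', 'a', 'c', 'e'] -> ['e', 'b', 'a', 'c']
'e': index 0 in ['e', 'b', 'a', 'c'] -> ['e', 'b', 'a', 'c']
'a': index 2 in ['e', 'b', 'a', 'c'] -> ['a', 'e', 'b', 'c']
'b': index 2 in ['a', 'e', 'b', 'c'] -> ['b', 'a', 'e', 'c']
'c': index 3 in ['b', 'a', 'e', 'c'] -> ['c', 'b', 'a', 'e']
'a': index 2 in ['c', 'b', 'a', 'e'] -> ['a', 'c', 'b', 'e']


Output: [1, 3, 0, 2, 2, 3, 2]


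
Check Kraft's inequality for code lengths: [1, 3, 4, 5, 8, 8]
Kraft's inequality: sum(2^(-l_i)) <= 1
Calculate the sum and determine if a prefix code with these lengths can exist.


Sum = 2^(-1) + 2^(-3) + 2^(-4) + 2^(-5) + 2^(-8) + 2^(-8)
    = 0.5 + 0.125 + 0.0625 + 0.03125 + 0.00390625 + 0.00390625
    = 186/256 = 0.7265625
Since 0.7265625 <= 1, Kraft's inequality IS satisfied.
A prefix code with these lengths CAN exist.

Kraft sum = 0.7265625. Satisfied.


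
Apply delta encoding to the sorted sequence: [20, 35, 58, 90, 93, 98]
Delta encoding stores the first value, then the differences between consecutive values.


First value: 20
Deltas:
  35 - 20 = 15
  58 - 35 = 23
  90 - 58 = 32
  93 - 90 = 3
  98 - 93 = 5


Delta encoded: [20, 15, 23, 32, 3, 5]


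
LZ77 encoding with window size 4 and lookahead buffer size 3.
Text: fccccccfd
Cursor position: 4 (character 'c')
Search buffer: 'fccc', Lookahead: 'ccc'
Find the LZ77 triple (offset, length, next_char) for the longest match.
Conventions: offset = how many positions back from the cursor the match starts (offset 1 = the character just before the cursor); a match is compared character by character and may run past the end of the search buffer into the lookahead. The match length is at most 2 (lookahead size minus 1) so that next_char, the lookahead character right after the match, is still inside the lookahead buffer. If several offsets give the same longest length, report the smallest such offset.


Try each offset into the search buffer:
  offset=1 (pos 3, char 'c'): match length 2
  offset=2 (pos 2, char 'c'): match length 2
  offset=3 (pos 1, char 'c'): match length 2
  offset=4 (pos 0, char 'f'): match length 0
Longest match has length 2, found at offsets 1, 2, 3; take the smallest, offset 1.
next_char = character at position 4 + 2 = 6 -> 'c'

Best match: offset=1, length=2 (matching 'cc' starting at position 3)
LZ77 triple: (1, 2, 'c')


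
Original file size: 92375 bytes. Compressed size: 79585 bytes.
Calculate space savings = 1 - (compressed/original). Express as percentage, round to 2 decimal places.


ratio = compressed/original = 79585/92375 = 0.861543
savings = 1 - ratio = 1 - 0.861543 = 0.138457
as a percentage: 0.138457 * 100 = 13.85%

Space savings = 1 - 79585/92375 = 13.85%


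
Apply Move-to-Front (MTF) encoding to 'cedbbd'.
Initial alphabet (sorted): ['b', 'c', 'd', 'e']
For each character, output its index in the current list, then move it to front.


MTF encoding:
'c': index 1 in ['b', 'c', 'd', 'e'] -> ['c', 'b', 'd', 'e']
'e': index 3 in ['c', 'b', 'd', 'e'] -> ['e', 'c', 'b', 'd']
'd': index 3 in ['e', 'c', 'b', 'd'] -> ['d', 'e', 'c', 'b']
'b': index 3 in ['d', 'e', 'c', 'b'] -> ['b', 'd', 'e', 'c']
'b': index 0 in ['b', 'd', 'e', 'c'] -> ['b', 'd', 'e', 'c']
'd': index 1 in ['b', 'd', 'e', 'c'] -> ['d', 'b', 'e', 'c']


Output: [1, 3, 3, 3, 0, 1]


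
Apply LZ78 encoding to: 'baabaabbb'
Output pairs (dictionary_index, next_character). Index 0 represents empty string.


LZ78 encoding steps:
Dictionary: {0: ''}
Step 1: w='' (idx 0), next='b' -> output (0, 'b'), add 'b' as idx 1
Step 2: w='' (idx 0), next='a' -> output (0, 'a'), add 'a' as idx 2
Step 3: w='a' (idx 2), next='b' -> output (2, 'b'), add 'ab' as idx 3
Step 4: w='a' (idx 2), next='a' -> output (2, 'a'), add 'aa' as idx 4
Step 5: w='b' (idx 1), next='b' -> output (1, 'b'), add 'bb' as idx 5
Step 6: w='b' (idx 1), end of input -> output (1, '')


Encoded: [(0, 'b'), (0, 'a'), (2, 'b'), (2, 'a'), (1, 'b'), (1, '')]


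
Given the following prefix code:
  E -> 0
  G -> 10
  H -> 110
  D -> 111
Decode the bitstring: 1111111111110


Decoding step by step:
Bits 111 -> D
Bits 111 -> D
Bits 111 -> D
Bits 111 -> D
Bits 0 -> E


Decoded message: DDDDE


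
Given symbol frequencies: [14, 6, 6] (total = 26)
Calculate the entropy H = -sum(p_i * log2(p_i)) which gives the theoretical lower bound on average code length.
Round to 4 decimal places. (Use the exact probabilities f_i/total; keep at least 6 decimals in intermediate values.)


Per-symbol terms -p_i * log2(p_i) with p_i = f_i/26:
  p = 14/26 = 0.538462: log2(p) = -0.893085, -p*log2(p) = 0.480892
  p = 6/26 = 0.230769: log2(p) = -2.115477, -p*log2(p) = 0.488187
  p = 6/26 = 0.230769: log2(p) = -2.115477, -p*log2(p) = 0.488187
H = 0.480892 + 0.488187 + 0.488187 = 1.457266

H = 1.4573 bits/symbol


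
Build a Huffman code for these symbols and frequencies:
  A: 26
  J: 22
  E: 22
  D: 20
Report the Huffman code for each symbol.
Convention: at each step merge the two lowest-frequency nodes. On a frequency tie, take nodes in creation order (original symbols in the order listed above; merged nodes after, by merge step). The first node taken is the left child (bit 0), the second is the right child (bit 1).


Huffman tree construction:
Step 1: Merge D(20) + J(22) = 42
Step 2: Merge E(22) + A(26) = 48
Step 3: Merge (D+J)(42) + (E+A)(48) = 90
Read each symbol's code off the tree from the root (left child = 0, right child = 1).

Codes:
  A: 11 (length 2)
  J: 01 (length 2)
  E: 10 (length 2)
  D: 00 (length 2)
Average code length: 180/90 = 2.0000 bits/symbol


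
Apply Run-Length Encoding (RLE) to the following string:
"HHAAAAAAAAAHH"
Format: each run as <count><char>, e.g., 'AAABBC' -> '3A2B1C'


Scanning runs left to right:
  i=0: run of 'H' x 2 -> '2H'
  i=2: run of 'A' x 9 -> '9A'
  i=11: run of 'H' x 2 -> '2H'

RLE = 2H9A2H


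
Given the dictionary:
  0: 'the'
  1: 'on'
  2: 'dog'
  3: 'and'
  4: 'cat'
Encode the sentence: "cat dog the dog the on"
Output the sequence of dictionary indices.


Look up each word in the dictionary:
  'cat' -> 4
  'dog' -> 2
  'the' -> 0
  'dog' -> 2
  'the' -> 0
  'on' -> 1

Encoded: [4, 2, 0, 2, 0, 1]


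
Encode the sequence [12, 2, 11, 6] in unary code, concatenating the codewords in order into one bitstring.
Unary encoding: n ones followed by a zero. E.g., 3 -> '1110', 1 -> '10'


Encode each number as n ones followed by a terminating 0:
  12 -> 1111111111110 (13 bits)
  2 -> 110 (3 bits)
  11 -> 111111111110 (12 bits)
  6 -> 1111110 (7 bits)
Total length = 13 + 3 + 12 + 7 = 35 bits.

Unary([12, 2, 11, 6]) = 11111111111101101111111111101111110 (35 bits)


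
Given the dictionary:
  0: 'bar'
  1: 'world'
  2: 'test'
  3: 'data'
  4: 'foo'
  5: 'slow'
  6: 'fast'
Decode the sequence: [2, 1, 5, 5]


Look up each index in the dictionary:
  2 -> 'test'
  1 -> 'world'
  5 -> 'slow'
  5 -> 'slow'

Decoded: "test world slow slow"


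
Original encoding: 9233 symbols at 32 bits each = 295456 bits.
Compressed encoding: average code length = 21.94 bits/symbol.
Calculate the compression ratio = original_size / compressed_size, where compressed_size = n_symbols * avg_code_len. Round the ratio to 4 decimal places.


original_size = n_symbols * orig_bits = 9233 * 32 = 295456 bits
compressed_size = n_symbols * avg_code_len = 9233 * 21.94 = 202572.02 bits
ratio = original_size / compressed_size = 295456 / 202572.02 = 1.4585

Compression ratio = 1.4585


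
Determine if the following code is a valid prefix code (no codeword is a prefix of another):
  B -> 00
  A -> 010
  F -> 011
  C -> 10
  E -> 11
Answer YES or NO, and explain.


Checking each pair (does one codeword prefix another?):
  B='00' vs A='010': no prefix
  B='00' vs F='011': no prefix
  B='00' vs C='10': no prefix
  B='00' vs E='11': no prefix
  A='010' vs B='00': no prefix
  A='010' vs F='011': no prefix
  A='010' vs C='10': no prefix
  A='010' vs E='11': no prefix
  F='011' vs B='00': no prefix
  F='011' vs A='010': no prefix
  F='011' vs C='10': no prefix
  F='011' vs E='11': no prefix
  C='10' vs B='00': no prefix
  C='10' vs A='010': no prefix
  C='10' vs F='011': no prefix
  C='10' vs E='11': no prefix
  E='11' vs B='00': no prefix
  E='11' vs A='010': no prefix
  E='11' vs F='011': no prefix
  E='11' vs C='10': no prefix
No violation found over all pairs.

YES -- this is a valid prefix code. No codeword is a prefix of any other codeword.


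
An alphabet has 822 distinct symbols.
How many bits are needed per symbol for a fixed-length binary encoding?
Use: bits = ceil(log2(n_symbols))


log2(822) = 9.683
Bracket: 2^9 = 512 < 822 <= 2^10 = 1024
So ceil(log2(822)) = 10

bits = ceil(log2(822)) = ceil(9.683) = 10 bits


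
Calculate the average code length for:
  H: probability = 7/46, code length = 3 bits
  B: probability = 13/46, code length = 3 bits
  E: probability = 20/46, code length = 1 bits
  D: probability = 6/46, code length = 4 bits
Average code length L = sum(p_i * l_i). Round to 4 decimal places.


Weighted contributions p_i * l_i:
  H: (7/46) * 3 = 21/46
  B: (13/46) * 3 = 39/46
  E: (20/46) * 1 = 20/46
  D: (6/46) * 4 = 24/46
Sum = (21 + 39 + 20 + 24)/46 = 104/46

L = 104/46 = 2.2609 bits/symbol


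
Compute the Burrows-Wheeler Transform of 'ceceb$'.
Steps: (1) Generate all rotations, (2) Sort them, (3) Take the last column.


Rotations (sorted):
  0: $ceceb -> last char: b
  1: b$cece -> last char: e
  2: ceb$ce -> last char: e
  3: ceceb$ -> last char: $
  4: eb$cec -> last char: c
  5: eceb$c -> last char: c


BWT = bee$cc


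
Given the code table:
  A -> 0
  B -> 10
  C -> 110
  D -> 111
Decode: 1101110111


Decoding:
110 -> C
111 -> D
0 -> A
111 -> D


Result: CDAD


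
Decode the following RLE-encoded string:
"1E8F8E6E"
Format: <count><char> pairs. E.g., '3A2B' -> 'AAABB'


Expanding each <count><char> pair:
  1E -> 'E'
  8F -> 'FFFFFFFF'
  8E -> 'EEEEEEEE'
  6E -> 'EEEEEE'

Decoded = EFFFFFFFFEEEEEEEEEEEEEE


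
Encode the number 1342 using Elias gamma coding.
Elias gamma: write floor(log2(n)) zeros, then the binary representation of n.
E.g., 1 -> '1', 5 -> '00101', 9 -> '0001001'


num_bits = floor(log2(1342)) + 1 = 11
leading_zeros = num_bits - 1 = 10
binary(1342) = 10100111110

Elias gamma(1342) = '0000000000' + '10100111110' = 000000000010100111110 (21 bits)


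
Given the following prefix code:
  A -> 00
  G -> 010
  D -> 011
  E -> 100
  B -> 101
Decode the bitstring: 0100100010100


Decoding step by step:
Bits 010 -> G
Bits 010 -> G
Bits 00 -> A
Bits 101 -> B
Bits 00 -> A


Decoded message: GGABA


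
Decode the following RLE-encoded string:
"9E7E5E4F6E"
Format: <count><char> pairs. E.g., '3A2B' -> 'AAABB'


Expanding each <count><char> pair:
  9E -> 'EEEEEEEEE'
  7E -> 'EEEEEEE'
  5E -> 'EEEEE'
  4F -> 'FFFF'
  6E -> 'EEEEEE'

Decoded = EEEEEEEEEEEEEEEEEEEEEFFFFEEEEEE


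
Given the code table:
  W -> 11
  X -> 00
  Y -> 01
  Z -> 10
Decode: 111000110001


Decoding:
11 -> W
10 -> Z
00 -> X
11 -> W
00 -> X
01 -> Y


Result: WZXWXY


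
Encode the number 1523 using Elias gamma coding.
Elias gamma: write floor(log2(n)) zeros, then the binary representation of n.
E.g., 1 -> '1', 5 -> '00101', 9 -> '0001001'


num_bits = floor(log2(1523)) + 1 = 11
leading_zeros = num_bits - 1 = 10
binary(1523) = 10111110011

Elias gamma(1523) = '0000000000' + '10111110011' = 000000000010111110011 (21 bits)


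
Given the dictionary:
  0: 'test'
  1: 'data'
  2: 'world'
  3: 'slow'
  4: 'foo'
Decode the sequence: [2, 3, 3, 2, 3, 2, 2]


Look up each index in the dictionary:
  2 -> 'world'
  3 -> 'slow'
  3 -> 'slow'
  2 -> 'world'
  3 -> 'slow'
  2 -> 'world'
  2 -> 'world'

Decoded: "world slow slow world slow world world"


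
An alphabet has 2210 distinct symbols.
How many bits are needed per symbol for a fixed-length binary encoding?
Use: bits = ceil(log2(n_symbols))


log2(2210) = 11.1098
Bracket: 2^11 = 2048 < 2210 <= 2^12 = 4096
So ceil(log2(2210)) = 12

bits = ceil(log2(2210)) = ceil(11.1098) = 12 bits


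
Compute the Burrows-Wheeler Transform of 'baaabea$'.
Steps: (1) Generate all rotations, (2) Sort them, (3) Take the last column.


Rotations (sorted):
  0: $baaabea -> last char: a
  1: a$baaabe -> last char: e
  2: aaabea$b -> last char: b
  3: aabea$ba -> last char: a
  4: abea$baa -> last char: a
  5: baaabea$ -> last char: $
  6: bea$baaa -> last char: a
  7: ea$baaab -> last char: b


BWT = aebaa$ab


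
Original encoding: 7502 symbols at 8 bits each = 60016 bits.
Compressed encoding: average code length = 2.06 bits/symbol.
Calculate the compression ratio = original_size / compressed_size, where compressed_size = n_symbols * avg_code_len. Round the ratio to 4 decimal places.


original_size = n_symbols * orig_bits = 7502 * 8 = 60016 bits
compressed_size = n_symbols * avg_code_len = 7502 * 2.06 = 15454.12 bits
ratio = original_size / compressed_size = 60016 / 15454.12 = 3.8835

Compression ratio = 3.8835


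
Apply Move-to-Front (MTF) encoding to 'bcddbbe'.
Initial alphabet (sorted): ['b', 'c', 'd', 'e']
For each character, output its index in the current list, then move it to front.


MTF encoding:
'b': index 0 in ['b', 'c', 'd', 'e'] -> ['b', 'c', 'd', 'e']
'c': index 1 in ['b', 'c', 'd', 'e'] -> ['c', 'b', 'd', 'e']
'd': index 2 in ['c', 'b', 'd', 'e'] -> ['d', 'c', 'b', 'e']
'd': index 0 in ['d', 'c', 'b', 'e'] -> ['d', 'c', 'b', 'e']
'b': index 2 in ['d', 'c', 'b', 'e'] -> ['b', 'd', 'c', 'e']
'b': index 0 in ['b', 'd', 'c', 'e'] -> ['b', 'd', 'c', 'e']
'e': index 3 in ['b', 'd', 'c', 'e'] -> ['e', 'b', 'd', 'c']


Output: [0, 1, 2, 0, 2, 0, 3]


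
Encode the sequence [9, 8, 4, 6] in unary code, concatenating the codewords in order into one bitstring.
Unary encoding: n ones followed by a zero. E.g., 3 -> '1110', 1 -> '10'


Encode each number as n ones followed by a terminating 0:
  9 -> 1111111110 (10 bits)
  8 -> 111111110 (9 bits)
  4 -> 11110 (5 bits)
  6 -> 1111110 (7 bits)
Total length = 10 + 9 + 5 + 7 = 31 bits.

Unary([9, 8, 4, 6]) = 1111111110111111110111101111110 (31 bits)
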